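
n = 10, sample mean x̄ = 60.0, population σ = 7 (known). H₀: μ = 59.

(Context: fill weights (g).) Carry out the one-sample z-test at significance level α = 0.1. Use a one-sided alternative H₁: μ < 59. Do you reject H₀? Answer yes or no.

reject H₀: no

SE = σ/√n = 7/√10 = 2.2136
z = (x̄−μ₀)/SE = (60.0−59)/2.2136 = 0.4518
p-value (one-sided, H₁ less) = 0.67428
At α=0.1: p ≥ α → fail to reject H₀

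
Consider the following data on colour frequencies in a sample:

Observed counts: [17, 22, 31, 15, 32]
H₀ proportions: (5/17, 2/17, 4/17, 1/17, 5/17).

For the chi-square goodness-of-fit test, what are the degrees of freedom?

degrees of freedom = 4

df = k − 1 = 5 − 1 = 4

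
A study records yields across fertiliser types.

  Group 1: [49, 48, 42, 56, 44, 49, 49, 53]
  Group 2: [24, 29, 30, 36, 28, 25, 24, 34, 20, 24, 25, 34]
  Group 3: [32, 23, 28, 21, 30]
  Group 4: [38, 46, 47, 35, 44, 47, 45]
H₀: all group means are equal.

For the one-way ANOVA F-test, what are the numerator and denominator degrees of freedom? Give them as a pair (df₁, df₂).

k = 4 groups, N = 32 total
df = (k−1, N−k) = (4−1, 32−4) = (3, 28)

degrees of freedom = [3, 28]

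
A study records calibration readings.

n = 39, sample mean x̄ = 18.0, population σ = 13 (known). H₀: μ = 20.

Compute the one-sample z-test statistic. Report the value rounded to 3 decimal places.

SE = σ/√n = 13/√39 = 2.0817
z = (x̄−μ₀)/SE = (18.0−20)/2.0817 = -0.9608

test statistic = -0.961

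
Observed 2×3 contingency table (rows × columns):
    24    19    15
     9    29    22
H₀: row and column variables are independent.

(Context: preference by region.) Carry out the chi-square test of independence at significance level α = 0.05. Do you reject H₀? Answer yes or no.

reject H₀: yes

Row totals [58, 60], col totals [33, 48, 37], n=118
χ² = (24−16.22)²/16.22 + (19−23.59)²/23.59 + (15−18.19)²/18.19 + (9−16.78)²/16.78 + (29−24.41)²/24.41 + (22−18.81)²/18.81 = 10.1949
df = 2
p-value (upper-tail) = 0.00611
At α=0.05: p < α → reject H₀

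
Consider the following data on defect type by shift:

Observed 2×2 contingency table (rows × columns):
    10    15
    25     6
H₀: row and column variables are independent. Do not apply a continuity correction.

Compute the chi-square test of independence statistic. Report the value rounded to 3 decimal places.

Row totals [25, 31], col totals [35, 21], n=56
χ² = (10−15.62)²/15.62 + (15−9.38)²/9.38 + (25−19.38)²/19.38 + (6−11.62)²/11.62 = 9.7548
df = 1

test statistic = 9.755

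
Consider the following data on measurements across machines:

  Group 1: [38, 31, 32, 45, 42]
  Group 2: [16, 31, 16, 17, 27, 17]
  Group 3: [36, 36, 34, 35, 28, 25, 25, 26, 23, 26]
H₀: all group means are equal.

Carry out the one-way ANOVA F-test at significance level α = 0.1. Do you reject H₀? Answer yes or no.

reject H₀: yes

Group means [37.60, 20.67, 29.40], grand mean 28.857
SSB = Σnᵢ(x̄ᵢ−x̄)² = 787.638; SSW = ΣΣ(x−x̄ᵢ)² = 610.933
MSB = 787.638/2 = 393.8190; MSW = 610.933/18 = 33.9407
F = MSB/MSW = 11.6031
df = (2, 18)
p-value (upper-tail) = 0.00058
At α=0.1: p < α → reject H₀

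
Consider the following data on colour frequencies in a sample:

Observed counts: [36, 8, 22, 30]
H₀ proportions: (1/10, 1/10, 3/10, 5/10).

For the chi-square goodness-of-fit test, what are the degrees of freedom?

df = k − 1 = 4 − 1 = 3

degrees of freedom = 3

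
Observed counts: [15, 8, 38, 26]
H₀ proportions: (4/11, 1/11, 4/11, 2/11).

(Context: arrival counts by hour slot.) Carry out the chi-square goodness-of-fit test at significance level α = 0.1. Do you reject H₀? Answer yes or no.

reject H₀: yes

n = 87; E_i = n·p_i = [31.64, 7.91, 31.64, 15.82]
χ² = (15−31.64)²/31.64 + (8−7.91)²/7.91 + (38−31.64)²/31.64 + (26−15.82)²/15.82 = 16.5833
df = 3
p-value (upper-tail) = 0.00086
At α=0.1: p < α → reject H₀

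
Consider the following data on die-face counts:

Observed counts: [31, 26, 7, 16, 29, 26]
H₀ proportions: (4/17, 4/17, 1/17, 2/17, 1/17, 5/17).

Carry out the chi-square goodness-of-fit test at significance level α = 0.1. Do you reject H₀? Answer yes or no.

reject H₀: yes

n = 135; E_i = n·p_i = [31.76, 31.76, 7.94, 15.88, 7.94, 39.71]
χ² = (31−31.76)²/31.76 + (26−31.76)²/31.76 + (7−7.94)²/7.94 + (16−15.88)²/15.88 + (29−7.94)²/7.94 + (26−39.71)²/39.71 = 61.7530
df = 5
p-value (upper-tail) = 0.00000
At α=0.1: p < α → reject H₀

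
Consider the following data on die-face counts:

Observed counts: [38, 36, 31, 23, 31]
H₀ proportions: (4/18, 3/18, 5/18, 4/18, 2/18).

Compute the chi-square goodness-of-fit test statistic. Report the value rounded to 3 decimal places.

n = 159; E_i = n·p_i = [35.33, 26.50, 44.17, 35.33, 17.67]
χ² = (38−35.33)²/35.33 + (36−26.50)²/26.50 + (31−44.17)²/44.17 + (23−35.33)²/35.33 + (31−17.67)²/17.67 = 21.9000
df = 4

test statistic = 21.900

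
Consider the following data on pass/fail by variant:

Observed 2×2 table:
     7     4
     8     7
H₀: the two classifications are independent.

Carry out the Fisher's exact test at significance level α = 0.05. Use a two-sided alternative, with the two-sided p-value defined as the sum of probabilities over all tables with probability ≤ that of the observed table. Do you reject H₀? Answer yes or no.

Margins: r₁=11, r₂=15, c₁=15, c₂=11, n=26
p_obs = C(11,7)·C(15,8)/C(26,15); sum pmf over tables with pmf ≤ p_obs
p-value (two-sided) = 0.70072
At α=0.05: p ≥ α → fail to reject H₀

reject H₀: no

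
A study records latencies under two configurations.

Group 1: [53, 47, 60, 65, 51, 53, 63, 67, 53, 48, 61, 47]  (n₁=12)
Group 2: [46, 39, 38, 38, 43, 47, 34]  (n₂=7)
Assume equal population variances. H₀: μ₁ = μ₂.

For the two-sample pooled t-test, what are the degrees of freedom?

degrees of freedom = 17

df = n₁ + n₂ − 2 = 12 + 7 − 2 = 17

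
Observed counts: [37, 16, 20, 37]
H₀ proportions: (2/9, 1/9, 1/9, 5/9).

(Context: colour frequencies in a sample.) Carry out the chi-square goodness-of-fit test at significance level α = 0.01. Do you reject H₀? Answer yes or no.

reject H₀: yes

n = 110; E_i = n·p_i = [24.44, 12.22, 12.22, 61.11]
χ² = (37−24.44)²/24.44 + (16−12.22)²/12.22 + (20−12.22)²/12.22 + (37−61.11)²/61.11 = 22.0791
df = 3
p-value (upper-tail) = 0.00006
At α=0.01: p < α → reject H₀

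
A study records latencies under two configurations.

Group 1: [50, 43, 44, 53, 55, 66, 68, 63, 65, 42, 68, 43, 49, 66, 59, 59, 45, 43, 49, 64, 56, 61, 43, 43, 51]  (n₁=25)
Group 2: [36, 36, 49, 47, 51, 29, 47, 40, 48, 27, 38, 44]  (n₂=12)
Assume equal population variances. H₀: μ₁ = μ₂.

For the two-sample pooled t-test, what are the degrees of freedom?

df = n₁ + n₂ − 2 = 25 + 12 − 2 = 35

degrees of freedom = 35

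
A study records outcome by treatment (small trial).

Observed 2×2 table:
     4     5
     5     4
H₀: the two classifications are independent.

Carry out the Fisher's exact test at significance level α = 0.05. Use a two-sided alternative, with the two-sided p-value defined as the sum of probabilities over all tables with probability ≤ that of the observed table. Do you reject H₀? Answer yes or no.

reject H₀: no

Margins: r₁=9, r₂=9, c₁=9, c₂=9, n=18
p_obs = C(9,4)·C(9,5)/C(18,9); sum pmf over tables with pmf ≤ p_obs
p-value (two-sided) = 1.00000
At α=0.05: p ≥ α → fail to reject H₀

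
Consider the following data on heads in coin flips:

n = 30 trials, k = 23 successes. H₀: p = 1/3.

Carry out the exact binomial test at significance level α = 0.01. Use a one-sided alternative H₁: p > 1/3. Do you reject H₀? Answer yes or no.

reject H₀: yes

Exact binomial: n=30, k=23, p₀=1/3=0.3333
P(X≥23) from Σ C(n,i)·p₀^i·(1−p₀)^(n−i)
p-value (one-sided, H₁ greater) = 0.00000
At α=0.01: p < α → reject H₀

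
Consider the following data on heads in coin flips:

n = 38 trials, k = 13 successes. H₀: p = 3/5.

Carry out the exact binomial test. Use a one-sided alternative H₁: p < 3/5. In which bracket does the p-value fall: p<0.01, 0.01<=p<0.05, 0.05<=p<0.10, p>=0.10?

Exact binomial: n=38, k=13, p₀=3/5=0.6000
P(X≤13) from Σ C(n,i)·p₀^i·(1−p₀)^(n−i)
p-value (one-sided, H₁ less) = 0.00117
→ bracket: p<0.01

p-value bracket: p<0.01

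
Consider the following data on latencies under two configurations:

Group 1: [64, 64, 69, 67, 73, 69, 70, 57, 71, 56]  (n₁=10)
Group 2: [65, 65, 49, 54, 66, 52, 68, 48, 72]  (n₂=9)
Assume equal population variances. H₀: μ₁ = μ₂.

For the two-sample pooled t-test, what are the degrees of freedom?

df = n₁ + n₂ − 2 = 10 + 9 − 2 = 17

degrees of freedom = 17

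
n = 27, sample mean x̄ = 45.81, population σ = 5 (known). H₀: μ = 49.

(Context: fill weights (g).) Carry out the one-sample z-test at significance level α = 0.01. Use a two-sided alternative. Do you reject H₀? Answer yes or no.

SE = σ/√n = 5/√27 = 0.9623
z = (x̄−μ₀)/SE = (45.81−49)/0.9623 = -3.3151
p-value (two-sided) = 0.00092
At α=0.01: p < α → reject H₀

reject H₀: yes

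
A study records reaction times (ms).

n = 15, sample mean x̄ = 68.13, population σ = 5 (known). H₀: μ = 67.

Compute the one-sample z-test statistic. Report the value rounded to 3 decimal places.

SE = σ/√n = 5/√15 = 1.2910
z = (x̄−μ₀)/SE = (68.13−67)/1.2910 = 0.8753

test statistic = 0.875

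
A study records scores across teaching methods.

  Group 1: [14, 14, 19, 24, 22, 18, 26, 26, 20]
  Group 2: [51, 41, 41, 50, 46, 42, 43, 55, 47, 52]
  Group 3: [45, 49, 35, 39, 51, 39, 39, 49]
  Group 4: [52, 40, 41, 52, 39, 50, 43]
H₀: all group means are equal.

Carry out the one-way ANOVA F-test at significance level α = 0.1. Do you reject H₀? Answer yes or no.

Group means [20.33, 46.80, 43.25, 45.29], grand mean 38.647
SSB = Σnᵢ(x̄ᵢ−x̄)² = 4161.236; SSW = ΣΣ(x−x̄ᵢ)² = 850.529
MSB = 4161.236/3 = 1387.0787; MSW = 850.529/30 = 28.3510
F = MSB/MSW = 48.9253
df = (3, 30)
p-value (upper-tail) = 0.00000
At α=0.1: p < α → reject H₀

reject H₀: yes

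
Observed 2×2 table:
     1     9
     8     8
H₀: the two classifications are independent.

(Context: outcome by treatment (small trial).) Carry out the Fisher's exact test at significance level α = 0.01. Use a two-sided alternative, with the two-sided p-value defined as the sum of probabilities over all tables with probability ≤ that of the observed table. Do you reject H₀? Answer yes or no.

reject H₀: no

Margins: r₁=10, r₂=16, c₁=9, c₂=17, n=26
p_obs = C(10,1)·C(16,8)/C(26,9); sum pmf over tables with pmf ≤ p_obs
p-value (two-sided) = 0.08733
At α=0.01: p ≥ α → fail to reject H₀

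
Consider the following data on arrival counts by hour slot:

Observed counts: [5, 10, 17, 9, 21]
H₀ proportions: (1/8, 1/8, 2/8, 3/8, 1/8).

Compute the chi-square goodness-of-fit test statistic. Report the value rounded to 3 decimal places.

test statistic = 33.161

n = 62; E_i = n·p_i = [7.75, 7.75, 15.50, 23.25, 7.75]
χ² = (5−7.75)²/7.75 + (10−7.75)²/7.75 + (17−15.50)²/15.50 + (9−23.25)²/23.25 + (21−7.75)²/7.75 = 33.1613
df = 4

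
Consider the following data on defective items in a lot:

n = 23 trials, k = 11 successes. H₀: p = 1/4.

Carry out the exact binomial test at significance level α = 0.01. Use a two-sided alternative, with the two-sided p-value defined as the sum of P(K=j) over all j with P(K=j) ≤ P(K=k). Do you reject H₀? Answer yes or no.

reject H₀: no

Exact binomial: n=23, k=11, p₀=1/4=0.2500
P(X=j) = C(n,j)·p₀^j·(1−p₀)^(n−j); p = Σ P(X=j) over j with P(X=j) ≤ P(X=11)
p-value (two-sided) = 0.01620
At α=0.01: p ≥ α → fail to reject H₀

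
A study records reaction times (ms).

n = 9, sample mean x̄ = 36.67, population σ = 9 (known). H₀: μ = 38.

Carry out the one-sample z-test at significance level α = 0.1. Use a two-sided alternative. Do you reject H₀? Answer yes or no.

SE = σ/√n = 9/√9 = 3.0000
z = (x̄−μ₀)/SE = (36.67−38)/3.0000 = -0.4433
p-value (two-sided) = 0.65752
At α=0.1: p ≥ α → fail to reject H₀

reject H₀: no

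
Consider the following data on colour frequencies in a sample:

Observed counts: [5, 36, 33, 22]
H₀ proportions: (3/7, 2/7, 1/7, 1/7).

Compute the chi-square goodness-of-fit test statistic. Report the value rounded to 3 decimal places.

test statistic = 66.556

n = 96; E_i = n·p_i = [41.14, 27.43, 13.71, 13.71]
χ² = (5−41.14)²/41.14 + (36−27.43)²/27.43 + (33−13.71)²/13.71 + (22−13.71)²/13.71 = 66.5556
df = 3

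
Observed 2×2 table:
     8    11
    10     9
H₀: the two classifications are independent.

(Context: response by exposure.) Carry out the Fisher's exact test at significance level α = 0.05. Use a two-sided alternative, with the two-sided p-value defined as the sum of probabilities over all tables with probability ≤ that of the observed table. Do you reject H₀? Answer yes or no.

reject H₀: no

Margins: r₁=19, r₂=19, c₁=18, c₂=20, n=38
p_obs = C(19,8)·C(19,10)/C(38,18); sum pmf over tables with pmf ≤ p_obs
p-value (two-sided) = 0.74585
At α=0.05: p ≥ α → fail to reject H₀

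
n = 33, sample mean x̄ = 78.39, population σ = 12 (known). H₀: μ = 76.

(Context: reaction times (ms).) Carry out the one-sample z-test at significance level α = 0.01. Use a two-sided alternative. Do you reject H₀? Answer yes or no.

reject H₀: no

SE = σ/√n = 12/√33 = 2.0889
z = (x̄−μ₀)/SE = (78.39−76)/2.0889 = 1.1441
p-value (two-sided) = 0.25257
At α=0.01: p ≥ α → fail to reject H₀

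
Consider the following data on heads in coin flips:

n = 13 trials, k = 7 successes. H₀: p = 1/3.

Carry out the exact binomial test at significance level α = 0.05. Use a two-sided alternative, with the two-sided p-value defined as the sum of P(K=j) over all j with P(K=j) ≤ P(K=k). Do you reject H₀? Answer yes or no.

reject H₀: no

Exact binomial: n=13, k=7, p₀=1/3=0.3333
P(X=j) = C(n,j)·p₀^j·(1−p₀)^(n−j); p = Σ P(X=j) over j with P(X=j) ≤ P(X=7)
p-value (two-sided) = 0.14208
At α=0.05: p ≥ α → fail to reject H₀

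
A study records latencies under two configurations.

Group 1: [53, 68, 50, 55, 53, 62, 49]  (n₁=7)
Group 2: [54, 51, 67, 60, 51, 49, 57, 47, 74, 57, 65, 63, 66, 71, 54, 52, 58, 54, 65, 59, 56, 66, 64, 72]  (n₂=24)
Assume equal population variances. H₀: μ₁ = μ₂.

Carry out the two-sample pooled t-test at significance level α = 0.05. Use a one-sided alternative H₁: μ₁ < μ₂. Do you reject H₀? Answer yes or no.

reject H₀: no

x̄₁=55.714, s₁=6.873, n₁=7
x̄₂=59.667, s₂=7.568, n₂=24
s_p² = [6·6.873² + 23·7.568²]/29 = 55.1987
SE = √(s_p²·(1/7+1/24)) = 3.1915
t = (55.714−59.667)/3.1915 = -1.2384
df = 29
p-value (one-sided, H₁ less) = 0.11275
At α=0.05: p ≥ α → fail to reject H₀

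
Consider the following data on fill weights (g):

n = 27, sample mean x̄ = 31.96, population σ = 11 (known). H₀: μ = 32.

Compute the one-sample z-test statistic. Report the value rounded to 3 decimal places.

test statistic = -0.019

SE = σ/√n = 11/√27 = 2.1170
z = (x̄−μ₀)/SE = (31.96−32)/2.1170 = -0.0189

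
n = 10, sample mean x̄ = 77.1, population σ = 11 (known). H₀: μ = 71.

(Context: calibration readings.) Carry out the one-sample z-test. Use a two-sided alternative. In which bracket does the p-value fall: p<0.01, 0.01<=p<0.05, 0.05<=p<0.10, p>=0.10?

p-value bracket: 0.05<=p<0.10

SE = σ/√n = 11/√10 = 3.4785
z = (x̄−μ₀)/SE = (77.1−71)/3.4785 = 1.7536
p-value (two-sided) = 0.07949
→ bracket: 0.05<=p<0.10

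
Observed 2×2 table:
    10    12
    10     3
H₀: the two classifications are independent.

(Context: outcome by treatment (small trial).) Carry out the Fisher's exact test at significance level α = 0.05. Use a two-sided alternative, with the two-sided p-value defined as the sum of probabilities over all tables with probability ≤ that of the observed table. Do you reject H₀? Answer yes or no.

Margins: r₁=22, r₂=13, c₁=20, c₂=15, n=35
p_obs = C(22,10)·C(13,10)/C(35,20); sum pmf over tables with pmf ≤ p_obs
p-value (two-sided) = 0.08914
At α=0.05: p ≥ α → fail to reject H₀

reject H₀: no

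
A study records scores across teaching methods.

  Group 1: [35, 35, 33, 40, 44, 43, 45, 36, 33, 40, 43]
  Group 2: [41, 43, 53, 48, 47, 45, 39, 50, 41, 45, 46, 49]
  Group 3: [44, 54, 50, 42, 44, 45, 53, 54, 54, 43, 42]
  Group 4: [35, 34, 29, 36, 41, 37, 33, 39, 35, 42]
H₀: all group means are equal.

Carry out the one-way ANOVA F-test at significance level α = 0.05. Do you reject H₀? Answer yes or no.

reject H₀: yes

Group means [38.82, 45.58, 47.73, 36.10], grand mean 42.273
SSB = Σnᵢ(x̄ᵢ−x̄)² = 971.092; SSW = ΣΣ(x−x̄ᵢ)² = 803.635
MSB = 971.092/3 = 323.6975; MSW = 803.635/40 = 20.0909
F = MSB/MSW = 16.1117
df = (3, 40)
p-value (upper-tail) = 0.00000
At α=0.05: p < α → reject H₀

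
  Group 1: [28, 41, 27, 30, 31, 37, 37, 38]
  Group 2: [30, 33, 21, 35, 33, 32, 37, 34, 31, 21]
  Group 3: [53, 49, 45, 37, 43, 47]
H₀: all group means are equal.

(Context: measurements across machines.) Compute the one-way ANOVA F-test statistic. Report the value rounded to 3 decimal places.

Group means [33.62, 30.70, 45.67], grand mean 35.417
SSB = Σnᵢ(x̄ᵢ−x̄)² = 878.525; SSW = ΣΣ(x−x̄ᵢ)² = 611.308
MSB = 878.525/2 = 439.2625; MSW = 611.308/21 = 29.1099
F = MSB/MSW = 15.0898
df = (2, 21)

test statistic = 15.090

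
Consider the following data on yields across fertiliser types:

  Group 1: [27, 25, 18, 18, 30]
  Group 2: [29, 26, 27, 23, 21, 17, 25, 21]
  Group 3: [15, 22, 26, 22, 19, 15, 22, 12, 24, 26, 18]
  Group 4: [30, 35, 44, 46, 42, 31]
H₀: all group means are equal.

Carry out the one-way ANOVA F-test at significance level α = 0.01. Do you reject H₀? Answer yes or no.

Group means [23.60, 23.62, 20.09, 38.00], grand mean 25.200
SSB = Σnᵢ(x̄ᵢ−x̄)² = 1302.816; SSW = ΣΣ(x−x̄ᵢ)² = 679.984
MSB = 1302.816/3 = 434.2720; MSW = 679.984/26 = 26.1532
F = MSB/MSW = 16.6049
df = (3, 26)
p-value (upper-tail) = 0.00000
At α=0.01: p < α → reject H₀

reject H₀: yes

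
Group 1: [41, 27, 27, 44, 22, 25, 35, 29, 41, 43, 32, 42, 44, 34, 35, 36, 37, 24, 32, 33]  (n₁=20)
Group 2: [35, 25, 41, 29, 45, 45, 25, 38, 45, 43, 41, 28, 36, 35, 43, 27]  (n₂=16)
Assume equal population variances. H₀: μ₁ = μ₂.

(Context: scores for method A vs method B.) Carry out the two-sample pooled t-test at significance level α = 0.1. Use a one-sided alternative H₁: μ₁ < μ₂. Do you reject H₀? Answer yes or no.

x̄₁=34.150, s₁=6.938, n₁=20
x̄₂=36.312, s₂=7.445, n₂=16
s_p² = [19·6.938² + 15·7.445²]/34 = 51.3526
SE = √(s_p²·(1/20+1/16)) = 2.4036
t = (34.150−36.312)/2.4036 = -0.8997
df = 34
p-value (one-sided, H₁ less) = 0.18730
At α=0.1: p ≥ α → fail to reject H₀

reject H₀: no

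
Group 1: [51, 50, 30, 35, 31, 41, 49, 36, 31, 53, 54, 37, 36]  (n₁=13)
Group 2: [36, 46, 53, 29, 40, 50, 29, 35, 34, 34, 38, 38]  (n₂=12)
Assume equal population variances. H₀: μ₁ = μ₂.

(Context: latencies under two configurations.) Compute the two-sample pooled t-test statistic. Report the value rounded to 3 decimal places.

test statistic = 0.767

x̄₁=41.077, s₁=9.041, n₁=13
x̄₂=38.500, s₂=7.634, n₂=12
s_p² = [12·9.041² + 11·7.634²]/23 = 70.5184
SE = √(s_p²·(1/13+1/12)) = 3.3617
t = (41.077−38.500)/3.3617 = 0.7666
df = 23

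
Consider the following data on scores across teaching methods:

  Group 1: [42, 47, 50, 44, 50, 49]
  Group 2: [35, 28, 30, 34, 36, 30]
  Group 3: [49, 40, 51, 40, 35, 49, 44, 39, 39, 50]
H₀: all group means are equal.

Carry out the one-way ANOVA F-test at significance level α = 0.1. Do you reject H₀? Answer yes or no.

reject H₀: yes

Group means [47.00, 32.17, 43.60], grand mean 41.409
SSB = Σnᵢ(x̄ᵢ−x̄)² = 748.085; SSW = ΣΣ(x−x̄ᵢ)² = 405.233
MSB = 748.085/2 = 374.0424; MSW = 405.233/19 = 21.3281
F = MSB/MSW = 17.5376
df = (2, 19)
p-value (upper-tail) = 0.00005
At α=0.1: p < α → reject H₀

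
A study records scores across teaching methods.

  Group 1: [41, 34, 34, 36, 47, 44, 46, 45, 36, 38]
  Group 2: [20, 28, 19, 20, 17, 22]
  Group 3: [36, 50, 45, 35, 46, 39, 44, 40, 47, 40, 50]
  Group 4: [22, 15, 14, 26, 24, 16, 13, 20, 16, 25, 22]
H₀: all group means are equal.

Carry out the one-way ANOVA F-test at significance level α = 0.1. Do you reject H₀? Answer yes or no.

reject H₀: yes

Group means [40.10, 21.00, 42.91, 19.36], grand mean 31.895
SSB = Σnᵢ(x̄ᵢ−x̄)² = 4447.224; SSW = ΣΣ(x−x̄ᵢ)² = 804.355
MSB = 4447.224/3 = 1482.4081; MSW = 804.355/34 = 23.6575
F = MSB/MSW = 62.6613
df = (3, 34)
p-value (upper-tail) = 0.00000
At α=0.1: p < α → reject H₀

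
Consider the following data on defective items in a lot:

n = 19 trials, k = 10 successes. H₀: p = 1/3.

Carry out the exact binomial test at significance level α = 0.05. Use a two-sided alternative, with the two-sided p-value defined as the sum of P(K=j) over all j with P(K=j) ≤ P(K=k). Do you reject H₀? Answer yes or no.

reject H₀: no

Exact binomial: n=19, k=10, p₀=1/3=0.3333
P(X=j) = C(n,j)·p₀^j·(1−p₀)^(n−j); p = Σ P(X=j) over j with P(X=j) ≤ P(X=10)
p-value (two-sided) = 0.08879
At α=0.05: p ≥ α → fail to reject H₀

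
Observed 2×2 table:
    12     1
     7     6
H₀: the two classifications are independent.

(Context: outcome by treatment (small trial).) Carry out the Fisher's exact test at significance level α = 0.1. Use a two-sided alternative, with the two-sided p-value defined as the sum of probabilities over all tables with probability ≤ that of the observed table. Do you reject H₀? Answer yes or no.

reject H₀: yes

Margins: r₁=13, r₂=13, c₁=19, c₂=7, n=26
p_obs = C(13,12)·C(13,7)/C(26,19); sum pmf over tables with pmf ≤ p_obs
p-value (two-sided) = 0.07304
At α=0.1: p < α → reject H₀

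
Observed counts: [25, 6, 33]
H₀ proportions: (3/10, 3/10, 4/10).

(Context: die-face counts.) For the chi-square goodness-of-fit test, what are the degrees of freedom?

df = k − 1 = 3 − 1 = 2

degrees of freedom = 2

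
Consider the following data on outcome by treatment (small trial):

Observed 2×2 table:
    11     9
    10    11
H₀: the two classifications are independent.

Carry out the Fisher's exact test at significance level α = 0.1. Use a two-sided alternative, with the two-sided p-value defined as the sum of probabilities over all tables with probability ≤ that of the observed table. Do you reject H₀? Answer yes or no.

Margins: r₁=20, r₂=21, c₁=21, c₂=20, n=41
p_obs = C(20,11)·C(21,10)/C(41,21); sum pmf over tables with pmf ≤ p_obs
p-value (two-sided) = 0.75786
At α=0.1: p ≥ α → fail to reject H₀

reject H₀: no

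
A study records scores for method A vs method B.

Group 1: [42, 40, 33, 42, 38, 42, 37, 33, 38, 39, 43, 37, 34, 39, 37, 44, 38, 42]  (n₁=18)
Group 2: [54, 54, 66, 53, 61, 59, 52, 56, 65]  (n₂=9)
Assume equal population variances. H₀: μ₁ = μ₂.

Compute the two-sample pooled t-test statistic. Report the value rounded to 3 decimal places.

test statistic = -11.511

x̄₁=38.778, s₁=3.335, n₁=18
x̄₂=57.778, s₂=5.239, n₂=9
s_p² = [17·3.335² + 8·5.239²]/25 = 16.3467
SE = √(s_p²·(1/18+1/9)) = 1.6506
t = (38.778−57.778)/1.6506 = -11.5110
df = 25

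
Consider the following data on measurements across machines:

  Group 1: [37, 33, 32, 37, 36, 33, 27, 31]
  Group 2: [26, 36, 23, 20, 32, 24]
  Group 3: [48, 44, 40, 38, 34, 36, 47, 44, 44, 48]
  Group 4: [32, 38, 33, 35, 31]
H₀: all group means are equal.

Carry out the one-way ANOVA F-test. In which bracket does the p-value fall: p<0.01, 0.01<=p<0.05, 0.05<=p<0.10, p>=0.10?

Group means [33.25, 26.83, 42.30, 33.80], grand mean 35.138
SSB = Σnᵢ(x̄ᵢ−x̄)² = 964.215; SSW = ΣΣ(x−x̄ᵢ)² = 521.233
MSB = 964.215/3 = 321.4050; MSW = 521.233/25 = 20.8493
F = MSB/MSW = 15.4156
df = (3, 25)
p-value (upper-tail) = 0.00001
→ bracket: p<0.01

p-value bracket: p<0.01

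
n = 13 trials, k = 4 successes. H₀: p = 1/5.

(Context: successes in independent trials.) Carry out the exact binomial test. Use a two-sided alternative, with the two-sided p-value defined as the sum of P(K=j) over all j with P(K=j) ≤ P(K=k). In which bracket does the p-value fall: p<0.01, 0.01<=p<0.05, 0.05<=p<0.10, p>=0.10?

p-value bracket: p>=0.10

Exact binomial: n=13, k=4, p₀=1/5=0.2000
P(X=j) = C(n,j)·p₀^j·(1−p₀)^(n−j); p = Σ P(X=j) over j with P(X=j) ≤ P(X=4)
p-value (two-sided) = 0.30765
→ bracket: p>=0.10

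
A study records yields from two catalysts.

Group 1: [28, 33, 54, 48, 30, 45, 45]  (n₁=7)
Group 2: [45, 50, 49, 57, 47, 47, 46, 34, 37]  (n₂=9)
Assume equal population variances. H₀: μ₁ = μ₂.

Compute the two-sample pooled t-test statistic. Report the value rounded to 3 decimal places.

x̄₁=40.429, s₁=10.014, n₁=7
x̄₂=45.778, s₂=6.833, n₂=9
s_p² = [6·10.014² + 8·6.833²]/14 = 69.6621
SE = √(s_p²·(1/7+1/9)) = 4.2062
t = (40.429−45.778)/4.2062 = -1.2717
df = 14

test statistic = -1.272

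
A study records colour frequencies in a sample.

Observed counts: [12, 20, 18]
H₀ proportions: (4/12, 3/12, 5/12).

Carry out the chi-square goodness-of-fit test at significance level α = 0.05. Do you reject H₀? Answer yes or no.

reject H₀: yes

n = 50; E_i = n·p_i = [16.67, 12.50, 20.83]
χ² = (12−16.67)²/16.67 + (20−12.50)²/12.50 + (18−20.83)²/20.83 = 6.1920
df = 2
p-value (upper-tail) = 0.04523
At α=0.05: p < α → reject H₀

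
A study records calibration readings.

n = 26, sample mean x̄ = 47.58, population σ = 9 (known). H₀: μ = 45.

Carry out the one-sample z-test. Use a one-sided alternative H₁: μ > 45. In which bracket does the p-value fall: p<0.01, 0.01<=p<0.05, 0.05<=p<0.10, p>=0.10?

SE = σ/√n = 9/√26 = 1.7650
z = (x̄−μ₀)/SE = (47.58−45)/1.7650 = 1.4617
p-value (one-sided, H₁ greater) = 0.07191
→ bracket: 0.05<=p<0.10

p-value bracket: 0.05<=p<0.10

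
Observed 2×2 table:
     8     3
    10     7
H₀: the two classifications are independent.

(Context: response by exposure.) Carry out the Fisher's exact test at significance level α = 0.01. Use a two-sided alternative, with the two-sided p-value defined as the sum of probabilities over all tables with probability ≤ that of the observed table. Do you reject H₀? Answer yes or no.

reject H₀: no

Margins: r₁=11, r₂=17, c₁=18, c₂=10, n=28
p_obs = C(11,8)·C(17,10)/C(28,18); sum pmf over tables with pmf ≤ p_obs
p-value (two-sided) = 0.68879
At α=0.01: p ≥ α → fail to reject H₀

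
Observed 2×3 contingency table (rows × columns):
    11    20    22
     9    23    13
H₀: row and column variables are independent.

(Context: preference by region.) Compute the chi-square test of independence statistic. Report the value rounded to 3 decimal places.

Row totals [53, 45], col totals [20, 43, 35], n=98
χ² = (11−10.82)²/10.82 + (20−23.26)²/23.26 + (22−18.93)²/18.93 + (9−9.18)²/9.18 + (23−19.74)²/19.74 + (13−16.07)²/16.07 = 2.0844
df = 2

test statistic = 2.084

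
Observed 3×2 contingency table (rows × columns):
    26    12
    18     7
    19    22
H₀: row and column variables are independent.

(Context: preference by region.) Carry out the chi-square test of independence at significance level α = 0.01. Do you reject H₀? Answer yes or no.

Row totals [38, 25, 41], col totals [63, 41], n=104
χ² = (26−23.02)²/23.02 + (12−14.98)²/14.98 + (18−15.14)²/15.14 + (7−9.86)²/9.86 + (19−24.84)²/24.84 + (22−16.16)²/16.16 = 5.8242
df = 2
p-value (upper-tail) = 0.05436
At α=0.01: p ≥ α → fail to reject H₀

reject H₀: no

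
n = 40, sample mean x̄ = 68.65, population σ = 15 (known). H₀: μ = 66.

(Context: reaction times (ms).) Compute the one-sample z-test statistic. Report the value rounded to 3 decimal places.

SE = σ/√n = 15/√40 = 2.3717
z = (x̄−μ₀)/SE = (68.65−66)/2.3717 = 1.1173

test statistic = 1.117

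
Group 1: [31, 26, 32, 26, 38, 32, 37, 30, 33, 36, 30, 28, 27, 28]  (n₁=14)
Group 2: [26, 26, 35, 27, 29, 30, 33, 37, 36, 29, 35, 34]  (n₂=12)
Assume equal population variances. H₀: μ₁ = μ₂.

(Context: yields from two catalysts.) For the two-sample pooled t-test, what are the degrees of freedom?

df = n₁ + n₂ − 2 = 14 + 12 − 2 = 24

degrees of freedom = 24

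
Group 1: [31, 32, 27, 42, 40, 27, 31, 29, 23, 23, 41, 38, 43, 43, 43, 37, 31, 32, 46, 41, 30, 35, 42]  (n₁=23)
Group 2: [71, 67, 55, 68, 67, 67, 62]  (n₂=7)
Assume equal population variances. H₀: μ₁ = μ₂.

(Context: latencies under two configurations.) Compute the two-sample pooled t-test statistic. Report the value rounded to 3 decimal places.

x̄₁=35.087, s₁=6.954, n₁=23
x̄₂=65.286, s₂=5.251, n₂=7
s_p² = [22·6.954² + 6·5.251²]/28 = 43.9020
SE = √(s_p²·(1/23+1/7)) = 2.8602
t = (35.087−65.286)/2.8602 = -10.5584
df = 28

test statistic = -10.558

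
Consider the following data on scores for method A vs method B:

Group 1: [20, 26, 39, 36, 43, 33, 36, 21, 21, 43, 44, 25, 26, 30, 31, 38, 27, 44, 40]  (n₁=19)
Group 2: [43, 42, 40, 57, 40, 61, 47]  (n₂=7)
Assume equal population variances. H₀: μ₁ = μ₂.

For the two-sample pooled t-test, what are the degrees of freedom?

degrees of freedom = 24

df = n₁ + n₂ − 2 = 19 + 7 − 2 = 24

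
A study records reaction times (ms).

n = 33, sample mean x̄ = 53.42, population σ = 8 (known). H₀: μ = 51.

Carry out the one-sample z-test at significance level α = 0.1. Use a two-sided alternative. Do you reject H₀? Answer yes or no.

SE = σ/√n = 8/√33 = 1.3926
z = (x̄−μ₀)/SE = (53.42−51)/1.3926 = 1.7377
p-value (two-sided) = 0.08226
At α=0.1: p < α → reject H₀

reject H₀: yes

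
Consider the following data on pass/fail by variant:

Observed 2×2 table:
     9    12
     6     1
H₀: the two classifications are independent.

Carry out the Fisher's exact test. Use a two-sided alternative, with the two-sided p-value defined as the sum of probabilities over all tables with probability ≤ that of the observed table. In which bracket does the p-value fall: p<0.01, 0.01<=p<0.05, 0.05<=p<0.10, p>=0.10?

p-value bracket: 0.05<=p<0.10

Margins: r₁=21, r₂=7, c₁=15, c₂=13, n=28
p_obs = C(21,9)·C(7,6)/C(28,15); sum pmf over tables with pmf ≤ p_obs
p-value (two-sided) = 0.08357
→ bracket: 0.05<=p<0.10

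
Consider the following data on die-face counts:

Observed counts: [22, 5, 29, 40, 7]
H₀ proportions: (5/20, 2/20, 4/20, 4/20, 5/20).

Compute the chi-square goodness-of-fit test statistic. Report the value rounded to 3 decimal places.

test statistic = 38.621

n = 103; E_i = n·p_i = [25.75, 10.30, 20.60, 20.60, 25.75]
χ² = (22−25.75)²/25.75 + (5−10.30)²/10.30 + (29−20.60)²/20.60 + (40−20.60)²/20.60 + (7−25.75)²/25.75 = 38.6214
df = 4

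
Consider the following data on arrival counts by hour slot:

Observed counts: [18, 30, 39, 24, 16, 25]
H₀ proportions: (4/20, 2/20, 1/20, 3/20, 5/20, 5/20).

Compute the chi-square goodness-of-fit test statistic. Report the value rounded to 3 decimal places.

n = 152; E_i = n·p_i = [30.40, 15.20, 7.60, 22.80, 38.00, 38.00]
χ² = (18−30.40)²/30.40 + (30−15.20)²/15.20 + (39−7.60)²/7.60 + (24−22.80)²/22.80 + (16−38.00)²/38.00 + (25−38.00)²/38.00 = 166.4474
df = 5

test statistic = 166.447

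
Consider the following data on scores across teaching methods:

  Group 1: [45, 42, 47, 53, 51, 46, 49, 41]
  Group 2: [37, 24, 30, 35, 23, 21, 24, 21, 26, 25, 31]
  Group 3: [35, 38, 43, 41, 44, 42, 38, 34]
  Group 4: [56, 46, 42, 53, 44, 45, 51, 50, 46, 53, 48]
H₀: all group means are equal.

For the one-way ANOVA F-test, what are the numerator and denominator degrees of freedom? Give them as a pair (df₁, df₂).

k = 4 groups, N = 38 total
df = (k−1, N−k) = (4−1, 38−4) = (3, 34)

degrees of freedom = [3, 34]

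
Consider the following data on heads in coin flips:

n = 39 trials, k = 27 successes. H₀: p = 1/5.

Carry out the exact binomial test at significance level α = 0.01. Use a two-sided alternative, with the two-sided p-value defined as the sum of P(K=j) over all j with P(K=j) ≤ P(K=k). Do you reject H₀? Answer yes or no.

Exact binomial: n=39, k=27, p₀=1/5=0.2000
P(X=j) = C(n,j)·p₀^j·(1−p₀)^(n−j); p = Σ P(X=j) over j with P(X=j) ≤ P(X=27)
p-value (two-sided) = 0.00000
At α=0.01: p < α → reject H₀

reject H₀: yes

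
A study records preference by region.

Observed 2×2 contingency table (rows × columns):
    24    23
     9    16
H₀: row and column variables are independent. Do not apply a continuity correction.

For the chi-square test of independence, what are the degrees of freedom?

degrees of freedom = 1

df = (r−1)(c−1) = (2−1)·(2−1) = 1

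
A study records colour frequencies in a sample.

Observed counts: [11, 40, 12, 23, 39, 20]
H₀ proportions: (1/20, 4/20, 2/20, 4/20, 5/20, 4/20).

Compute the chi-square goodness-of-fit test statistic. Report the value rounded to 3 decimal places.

n = 145; E_i = n·p_i = [7.25, 29.00, 14.50, 29.00, 36.25, 29.00]
χ² = (11−7.25)²/7.25 + (40−29.00)²/29.00 + (12−14.50)²/14.50 + (23−29.00)²/29.00 + (39−36.25)²/36.25 + (20−29.00)²/29.00 = 10.7862
df = 5

test statistic = 10.786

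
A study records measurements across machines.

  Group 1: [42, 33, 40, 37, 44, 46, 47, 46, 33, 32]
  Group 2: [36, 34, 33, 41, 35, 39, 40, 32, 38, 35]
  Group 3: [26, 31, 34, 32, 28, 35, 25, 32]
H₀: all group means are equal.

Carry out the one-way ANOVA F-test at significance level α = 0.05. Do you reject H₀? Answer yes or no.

reject H₀: yes

Group means [40.00, 36.30, 30.38], grand mean 35.929
SSB = Σnᵢ(x̄ᵢ−x̄)² = 413.882; SSW = ΣΣ(x−x̄ᵢ)² = 489.975
MSB = 413.882/2 = 206.9411; MSW = 489.975/25 = 19.5990
F = MSB/MSW = 10.5588
df = (2, 25)
p-value (upper-tail) = 0.00047
At α=0.05: p < α → reject H₀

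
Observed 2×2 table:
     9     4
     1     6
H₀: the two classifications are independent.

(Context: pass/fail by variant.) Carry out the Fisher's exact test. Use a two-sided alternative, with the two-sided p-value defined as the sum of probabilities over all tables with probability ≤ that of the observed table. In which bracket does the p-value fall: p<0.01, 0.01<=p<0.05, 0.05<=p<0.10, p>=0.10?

p-value bracket: 0.05<=p<0.10

Margins: r₁=13, r₂=7, c₁=10, c₂=10, n=20
p_obs = C(13,9)·C(7,1)/C(20,10); sum pmf over tables with pmf ≤ p_obs
p-value (two-sided) = 0.05728
→ bracket: 0.05<=p<0.10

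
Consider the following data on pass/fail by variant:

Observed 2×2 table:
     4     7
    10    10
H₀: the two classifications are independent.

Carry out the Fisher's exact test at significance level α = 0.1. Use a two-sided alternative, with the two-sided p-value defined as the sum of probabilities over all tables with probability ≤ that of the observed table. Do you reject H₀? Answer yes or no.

reject H₀: no

Margins: r₁=11, r₂=20, c₁=14, c₂=17, n=31
p_obs = C(11,4)·C(20,10)/C(31,14); sum pmf over tables with pmf ≤ p_obs
p-value (two-sided) = 0.70738
At α=0.1: p ≥ α → fail to reject H₀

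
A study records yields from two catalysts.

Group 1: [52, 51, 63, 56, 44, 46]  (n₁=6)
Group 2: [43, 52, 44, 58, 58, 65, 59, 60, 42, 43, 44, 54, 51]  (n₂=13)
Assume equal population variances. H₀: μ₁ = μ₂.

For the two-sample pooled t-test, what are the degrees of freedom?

degrees of freedom = 17

df = n₁ + n₂ − 2 = 6 + 13 − 2 = 17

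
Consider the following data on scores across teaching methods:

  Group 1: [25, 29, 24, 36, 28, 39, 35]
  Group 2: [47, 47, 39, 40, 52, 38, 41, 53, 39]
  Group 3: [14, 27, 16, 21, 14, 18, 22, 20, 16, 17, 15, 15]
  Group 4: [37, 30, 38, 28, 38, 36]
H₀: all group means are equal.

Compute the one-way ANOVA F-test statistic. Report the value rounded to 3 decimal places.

Group means [30.86, 44.00, 17.92, 34.50], grand mean 30.412
SSB = Σnᵢ(x̄ᵢ−x̄)² = 3636.961; SSW = ΣΣ(x−x̄ᵢ)² = 741.274
MSB = 3636.961/3 = 1212.3205; MSW = 741.274/30 = 24.7091
F = MSB/MSW = 49.0637
df = (3, 30)

test statistic = 49.064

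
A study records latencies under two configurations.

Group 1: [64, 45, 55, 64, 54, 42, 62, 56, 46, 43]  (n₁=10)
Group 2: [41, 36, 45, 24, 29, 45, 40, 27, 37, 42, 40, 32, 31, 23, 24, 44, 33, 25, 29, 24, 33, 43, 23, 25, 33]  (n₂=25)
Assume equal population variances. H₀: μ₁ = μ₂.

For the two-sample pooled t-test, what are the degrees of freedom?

df = n₁ + n₂ − 2 = 10 + 25 − 2 = 33

degrees of freedom = 33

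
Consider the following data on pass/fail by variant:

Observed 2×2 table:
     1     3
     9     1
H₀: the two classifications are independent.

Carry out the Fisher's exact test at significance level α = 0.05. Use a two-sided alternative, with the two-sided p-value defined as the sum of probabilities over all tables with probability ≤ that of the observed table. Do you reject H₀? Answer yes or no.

reject H₀: yes

Margins: r₁=4, r₂=10, c₁=10, c₂=4, n=14
p_obs = C(4,1)·C(10,9)/C(14,10); sum pmf over tables with pmf ≤ p_obs
p-value (two-sided) = 0.04096
At α=0.05: p < α → reject H₀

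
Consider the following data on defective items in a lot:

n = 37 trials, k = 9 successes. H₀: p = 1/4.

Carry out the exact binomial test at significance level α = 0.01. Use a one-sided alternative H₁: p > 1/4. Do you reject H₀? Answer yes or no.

Exact binomial: n=37, k=9, p₀=1/4=0.2500
P(X≥9) from Σ C(n,i)·p₀^i·(1−p₀)^(n−i)
p-value (one-sided, H₁ greater) = 0.60035
At α=0.01: p ≥ α → fail to reject H₀

reject H₀: no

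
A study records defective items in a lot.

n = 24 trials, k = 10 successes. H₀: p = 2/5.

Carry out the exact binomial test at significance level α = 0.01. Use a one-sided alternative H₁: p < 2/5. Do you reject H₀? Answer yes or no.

Exact binomial: n=24, k=10, p₀=2/5=0.4000
P(X≤10) from Σ C(n,i)·p₀^i·(1−p₀)^(n−i)
p-value (one-sided, H₁ less) = 0.65024
At α=0.01: p ≥ α → fail to reject H₀

reject H₀: no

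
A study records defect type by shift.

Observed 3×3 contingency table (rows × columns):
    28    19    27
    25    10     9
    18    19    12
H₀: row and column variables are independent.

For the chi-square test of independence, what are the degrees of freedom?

df = (r−1)(c−1) = (3−1)·(3−1) = 4

degrees of freedom = 4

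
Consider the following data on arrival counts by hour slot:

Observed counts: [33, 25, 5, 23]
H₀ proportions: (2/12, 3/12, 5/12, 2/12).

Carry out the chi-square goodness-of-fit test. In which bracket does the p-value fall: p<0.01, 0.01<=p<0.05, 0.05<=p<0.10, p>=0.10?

p-value bracket: p<0.01

n = 86; E_i = n·p_i = [14.33, 21.50, 35.83, 14.33]
χ² = (33−14.33)²/14.33 + (25−21.50)²/21.50 + (5−35.83)²/35.83 + (23−14.33)²/14.33 = 56.6512
df = 3
p-value (upper-tail) = 0.00000
→ bracket: p<0.01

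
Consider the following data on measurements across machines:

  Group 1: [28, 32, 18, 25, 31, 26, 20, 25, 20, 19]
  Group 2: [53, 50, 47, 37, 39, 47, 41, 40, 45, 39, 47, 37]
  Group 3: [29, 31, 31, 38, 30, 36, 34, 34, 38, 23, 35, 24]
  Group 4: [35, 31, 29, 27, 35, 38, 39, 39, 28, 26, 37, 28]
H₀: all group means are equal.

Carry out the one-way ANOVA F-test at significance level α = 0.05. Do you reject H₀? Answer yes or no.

reject H₀: yes

Group means [24.40, 43.50, 31.92, 32.67], grand mean 33.500
SSB = Σnᵢ(x̄ᵢ−x̄)² = 2066.517; SSW = ΣΣ(x−x̄ᵢ)² = 1080.983
MSB = 2066.517/3 = 688.8389; MSW = 1080.983/42 = 25.7377
F = MSB/MSW = 26.7638
df = (3, 42)
p-value (upper-tail) = 0.00000
At α=0.05: p < α → reject H₀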